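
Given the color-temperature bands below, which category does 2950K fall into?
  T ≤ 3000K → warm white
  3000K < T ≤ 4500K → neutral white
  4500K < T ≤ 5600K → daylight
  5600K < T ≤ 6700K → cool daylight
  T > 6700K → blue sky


Temperature: 2950K
2950K ≤ 3000K → warm white
Classification: warm white


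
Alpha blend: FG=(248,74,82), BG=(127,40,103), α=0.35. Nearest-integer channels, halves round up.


C = α×F + (1-α)×B, with 1-α = 0.65
R: 0.35×248 + 0.65×127 = 86.80 + 82.55 = 169.35 → 169
G: 0.35×74 + 0.65×40 = 25.90 + 26.00 = 51.90 → 52
B: 0.35×82 + 0.65×103 = 28.70 + 66.95 = 95.65 → 96
= RGB(169, 52, 96)


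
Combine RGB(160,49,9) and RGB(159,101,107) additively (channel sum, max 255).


Additive: each channel = min(255, C₁+C₂)
R: 160+159 = 319 → 255
G: 49+101 = 150 → 150
B: 9+107 = 116 → 116
= RGB(255, 150, 116)


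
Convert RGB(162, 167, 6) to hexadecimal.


R = 162 → A2 (hex)
G = 167 → A7 (hex)
B = 6 → 06 (hex)
Hex = #A2A706


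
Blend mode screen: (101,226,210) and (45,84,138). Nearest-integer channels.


Screen: C = 255 - (255-A)×(255-B)/255, rounded to nearest integer
R: 255 - (255-101)×(255-45)/255 = 255 - 32340/255 ≈ 255 - 126.824 = 128.176 → 128
G: 255 - (255-226)×(255-84)/255 = 255 - 4959/255 ≈ 255 - 19.447 = 235.553 → 236
B: 255 - (255-210)×(255-138)/255 = 255 - 5265/255 ≈ 255 - 20.647 = 234.353 → 234
= RGB(128, 236, 234)


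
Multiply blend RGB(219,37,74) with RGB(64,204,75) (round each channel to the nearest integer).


Multiply: C = A×B/255, rounded to nearest integer
R: 219×64/255 = 14016/255 ≈ 54.965 → 55
G: 37×204/255 = 7548/255 ≈ 29.600 → 30
B: 74×75/255 = 5550/255 ≈ 21.765 → 22
= RGB(55, 30, 22)


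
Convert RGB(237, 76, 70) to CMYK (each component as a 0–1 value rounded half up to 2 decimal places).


R'=237/255≈0.9294, G'=76/255≈0.2980, B'=70/255≈0.2745
K = 1 - max(R',G',B') = 1 - 237/255 = 18/255 = 0.07058… → 0.07
(1-R'-K)/(1-K) simplifies to (max-R)/max with max = 237:
C = (237-237)/237 = 0/237 = 0 → 0.00
M = (237-76)/237 = 161/237 = 0.67932… → 0.68
Y = (237-70)/237 = 167/237 = 0.70464… → 0.70
= CMYK(0.00, 0.68, 0.70, 0.07)


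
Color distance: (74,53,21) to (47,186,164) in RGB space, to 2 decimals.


d = √[(R₁-R₂)² + (G₁-G₂)² + (B₁-B₂)²]
d = √[(74-47)² + (53-186)² + (21-164)²]
d = √[729 + 17689 + 20449]
d = √38867
d ≈ 197.15


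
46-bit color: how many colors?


Colors = 2^bits = 2^46
= 70,368,744,177,664 colors


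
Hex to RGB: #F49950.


F4 → 244 (R)
99 → 153 (G)
50 → 80 (B)
= RGB(244, 153, 80)


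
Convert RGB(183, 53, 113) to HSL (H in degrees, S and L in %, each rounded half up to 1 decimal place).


Normalize: R'=183/255≈0.7176, G'=53/255≈0.2078, B'=113/255≈0.4431
Max=183/255, Min=53/255, Δ=Max-Min=130/255
L = (Max+Min)/2 = (183+53)/510 = 236/510 = 0.46274… → L = 46.3%
L ≤ 0.5 → S = Δ/(Max+Min) = 130/(183+53) = 130/236 = 0.55084… → S = 55.1%
(the 1/255 factors cancel in S and H, so raw channel differences can be used)
Max is R' → H = 60 × (((G-B)/Δ) mod 6) = 60 × (((53-113)/130) mod 6)
  (-60)/130 = -0.4615…; negative, so add 6 → 5.5384…
  H = 60 × 5.5384… = 332.307…° → H = 332.3°
= HSL(332.3°, 55.1%, 46.3%)


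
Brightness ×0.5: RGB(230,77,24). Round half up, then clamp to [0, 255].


Multiply each channel by 0.5, round half up, clamp to [0, 255]
R: 230×0.5 = 115
G: 77×0.5 = 38.5 → round → 39
B: 24×0.5 = 12
= RGB(115, 39, 12)


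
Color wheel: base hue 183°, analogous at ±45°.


Base hue: 183°
Left analog: (183 - 45) mod 360 = 138°
Right analog: (183 + 45) mod 360 = 228°
Analogous hues = 138° and 228°


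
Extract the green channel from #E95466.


Color: #E95466
R = E9 = 233
G = 54 = 84
B = 66 = 102
Green = 84


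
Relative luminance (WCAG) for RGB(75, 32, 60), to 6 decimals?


Linearize each channel (sRGB transfer function): c = v/255; c_lin = c/12.92 if c ≤ 0.04045, else ((c+0.055)/1.055)^2.4
  R: 75/255 ≈ 0.294118 > 0.04045 → ((0.294118+0.055)/1.055)^2.4 ≈ 0.070360
  G: 32/255 ≈ 0.125490 > 0.04045 → ((0.125490+0.055)/1.055)^2.4 ≈ 0.014444
  B: 60/255 ≈ 0.235294 > 0.04045 → ((0.235294+0.055)/1.055)^2.4 ≈ 0.045186
R_lin = 0.070360, G_lin = 0.014444, B_lin = 0.045186
L = 0.2126×R + 0.7152×G + 0.0722×B
L = 0.2126×0.070360 + 0.7152×0.014444 + 0.0722×0.045186
L ≈ 0.028551


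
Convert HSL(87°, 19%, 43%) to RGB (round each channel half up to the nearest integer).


H=87°, S=0.19, L=0.43
C = (1-|2L-1|)×S = (1-|-0.14|)×0.19 = 0.1634
H' = H/60 = 87/60 ≈ 1.4500; X = C×(1-|H' mod 2 - 1|) = 0.08987
m = L - C/2 = 0.43 - 0.0817 = 0.3483
Sector ⌊H'⌋ = 1 → (R',G',B') = (0.08987, 0.1634, 0.0)
RGB = ((R'+m)×255, (G'+m)×255, (B'+m)×255) = (111.73335, 130.4835, 88.8165)
Round half up → RGB(112, 130, 89)


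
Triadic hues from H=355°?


Triadic: equally spaced at 120° intervals
H1 = 355°
H2 = (355 + 120) mod 360 = 115°
H3 = (355 + 240) mod 360 = 235°
Triadic = 355°, 115°, 235°


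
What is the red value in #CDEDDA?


Color: #CDEDDA
R = CD = 205
G = ED = 237
B = DA = 218
Red = 205


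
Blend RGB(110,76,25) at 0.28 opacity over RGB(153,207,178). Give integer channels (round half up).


C = α×F + (1-α)×B, with 1-α = 0.72
R: 0.28×110 + 0.72×153 = 30.80 + 110.16 = 140.96 → 141
G: 0.28×76 + 0.72×207 = 21.28 + 149.04 = 170.32 → 170
B: 0.28×25 + 0.72×178 = 7.00 + 128.16 = 135.16 → 135
= RGB(141, 170, 135)


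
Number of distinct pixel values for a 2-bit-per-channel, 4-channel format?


Total bits = 2 bits/channel × 4 channels = 8 bits
Distinct pixel values = 2^8
= 256 pixel values


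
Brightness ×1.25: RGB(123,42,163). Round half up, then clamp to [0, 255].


Multiply each channel by 1.25, round half up, clamp to [0, 255]
R: 123×1.25 = 153.75 → round → 154
G: 42×1.25 = 52.5 → round → 53
B: 163×1.25 = 203.75 → round → 204
= RGB(154, 53, 204)


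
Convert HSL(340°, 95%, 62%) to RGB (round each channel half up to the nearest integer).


H=340°, S=0.95, L=0.62
C = (1-|2L-1|)×S = (1-|0.24|)×0.95 = 0.722
H' = H/60 = 340/60 ≈ 5.6667; X = C×(1-|H' mod 2 - 1|) ≈ 0.2407
m = L - C/2 = 0.62 - 0.361 = 0.259
Sector ⌊H'⌋ = 5 → (R',G',B') = (0.722, 0.0, ≈0.2407)
RGB = ((R'+m)×255, (G'+m)×255, (B'+m)×255) = (250.155, 66.045, 127.415)
Round half up → RGB(250, 66, 127)


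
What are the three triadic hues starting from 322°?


Triadic: equally spaced at 120° intervals
H1 = 322°
H2 = (322 + 120) mod 360 = 82°
H3 = (322 + 240) mod 360 = 202°
Triadic = 322°, 82°, 202°


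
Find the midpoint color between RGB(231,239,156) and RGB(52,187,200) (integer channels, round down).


Midpoint: each channel = ⌊(C₁+C₂)/2⌋
R: ⌊(231+52)/2⌋ = 141
G: ⌊(239+187)/2⌋ = 213
B: ⌊(156+200)/2⌋ = 178
= RGB(141, 213, 178)


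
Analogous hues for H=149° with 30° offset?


Base hue: 149°
Left analog: (149 - 30) mod 360 = 119°
Right analog: (149 + 30) mod 360 = 179°
Analogous hues = 119° and 179°


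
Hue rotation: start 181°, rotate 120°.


New hue = (H + rotation) mod 360
New hue = (181 + 120) mod 360
= 301 mod 360
= 301°


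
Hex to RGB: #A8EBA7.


A8 → 168 (R)
EB → 235 (G)
A7 → 167 (B)
= RGB(168, 235, 167)


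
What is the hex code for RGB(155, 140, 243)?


R = 155 → 9B (hex)
G = 140 → 8C (hex)
B = 243 → F3 (hex)
Hex = #9B8CF3


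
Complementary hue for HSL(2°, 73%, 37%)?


Complement = opposite side of color wheel = hue + 180°
H' = (2 + 180) mod 360 = 182°
S and L unchanged.
= HSL(182°, 73%, 37%)


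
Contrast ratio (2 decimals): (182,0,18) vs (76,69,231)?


Linearize each sRGB channel c=v/255: c/12.92 if c ≤ 0.04045 else ((c+0.055)/1.055)^2.4
L = 0.2126×R_lin + 0.7152×G_lin + 0.0722×B_lin
Color 1 (182,0,18):
  R=182: 182/255≈0.7137 > 0.04045 → ((0.7137+0.055)/1.055)^2.4 ≈ 0.46778
  G=0: 0/255≈0.0000 ≤ 0.04045 → 0.0000/12.92 ≈ 0.00000
  B=18: 18/255≈0.0706 > 0.04045 → ((0.0706+0.055)/1.055)^2.4 ≈ 0.00605
  L1 = 0.2126×0.46778 + 0.7152×0.00000 + 0.0722×0.00605 ≈ 0.09989
Color 2 (76,69,231):
  R=76: 76/255≈0.2980 > 0.04045 → ((0.2980+0.055)/1.055)^2.4 ≈ 0.07227
  G=69: 69/255≈0.2706 > 0.04045 → ((0.2706+0.055)/1.055)^2.4 ≈ 0.05951
  B=231: 231/255≈0.9059 > 0.04045 → ((0.9059+0.055)/1.055)^2.4 ≈ 0.79910
  L2 = 0.2126×0.07227 + 0.7152×0.05951 + 0.0722×0.79910 ≈ 0.11562
Lighter = 0.11562, Darker = 0.09989
Ratio = (L_lighter + 0.05) / (L_darker + 0.05)
Ratio = (0.11562 + 0.05) / (0.09989 + 0.05) = 0.16562 / 0.14989 ≈ 1.1050
Ratio ≈ 1.10:1


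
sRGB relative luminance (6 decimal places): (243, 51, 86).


Linearize each channel (sRGB transfer function): c = v/255; c_lin = c/12.92 if c ≤ 0.04045, else ((c+0.055)/1.055)^2.4
  R: 243/255 ≈ 0.952941 > 0.04045 → ((0.952941+0.055)/1.055)^2.4 ≈ 0.896269
  G: 51/255 ≈ 0.200000 > 0.04045 → ((0.200000+0.055)/1.055)^2.4 ≈ 0.033105
  B: 86/255 ≈ 0.337255 > 0.04045 → ((0.337255+0.055)/1.055)^2.4 ≈ 0.093059
R_lin = 0.896269, G_lin = 0.033105, B_lin = 0.093059
L = 0.2126×R + 0.7152×G + 0.0722×B
L = 0.2126×0.896269 + 0.7152×0.033105 + 0.0722×0.093059
L ≈ 0.220942


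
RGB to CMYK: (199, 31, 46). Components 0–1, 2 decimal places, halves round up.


R'=199/255≈0.7804, G'=31/255≈0.1216, B'=46/255≈0.1804
K = 1 - max(R',G',B') = 1 - 199/255 = 56/255 = 0.21960… → 0.22
(1-R'-K)/(1-K) simplifies to (max-R)/max with max = 199:
C = (199-199)/199 = 0/199 = 0 → 0.00
M = (199-31)/199 = 168/199 = 0.84422… → 0.84
Y = (199-46)/199 = 153/199 = 0.76884… → 0.77
= CMYK(0.00, 0.84, 0.77, 0.22)


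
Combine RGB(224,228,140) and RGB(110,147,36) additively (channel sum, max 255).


Additive: each channel = min(255, C₁+C₂)
R: 224+110 = 334 → 255
G: 228+147 = 375 → 255
B: 140+36 = 176 → 176
= RGB(255, 255, 176)


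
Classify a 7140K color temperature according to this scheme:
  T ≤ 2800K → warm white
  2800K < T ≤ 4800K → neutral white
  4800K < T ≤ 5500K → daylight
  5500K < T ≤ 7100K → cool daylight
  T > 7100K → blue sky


Temperature: 7140K
7140K > 7100K → blue sky
Classification: blue sky


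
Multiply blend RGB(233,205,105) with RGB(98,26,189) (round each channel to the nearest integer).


Multiply: C = A×B/255, rounded to nearest integer
R: 233×98/255 = 22834/255 ≈ 89.545 → 90
G: 205×26/255 = 5330/255 ≈ 20.902 → 21
B: 105×189/255 = 19845/255 ≈ 77.824 → 78
= RGB(90, 21, 78)


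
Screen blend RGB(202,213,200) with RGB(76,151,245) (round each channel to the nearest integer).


Screen: C = 255 - (255-A)×(255-B)/255, rounded to nearest integer
R: 255 - (255-202)×(255-76)/255 = 255 - 9487/255 ≈ 255 - 37.204 = 217.796 → 218
G: 255 - (255-213)×(255-151)/255 = 255 - 4368/255 ≈ 255 - 17.129 = 237.871 → 238
B: 255 - (255-200)×(255-245)/255 = 255 - 550/255 ≈ 255 - 2.157 = 252.843 → 253
= RGB(218, 238, 253)


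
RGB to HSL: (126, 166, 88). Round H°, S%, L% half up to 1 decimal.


Normalize: R'=126/255≈0.4941, G'=166/255≈0.6510, B'=88/255≈0.3451
Max=166/255, Min=88/255, Δ=Max-Min=78/255
L = (Max+Min)/2 = (166+88)/510 = 254/510 = 0.49803… → L = 49.8%
L ≤ 0.5 → S = Δ/(Max+Min) = 78/(166+88) = 78/254 = 0.30708… → S = 30.7%
(the 1/255 factors cancel in S and H, so raw channel differences can be used)
Max is G' → H = 60 × ((B-R)/Δ + 2) = 60 × ((88-126)/78 + 2)
  -38/78 + 2 = -0.4871… + 2 = 1.5128…
  H = 60 × 1.5128… = 90.769…° → H = 90.8°
= HSL(90.8°, 30.7%, 49.8%)


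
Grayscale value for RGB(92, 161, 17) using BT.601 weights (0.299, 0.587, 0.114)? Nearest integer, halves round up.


Gray = 0.299×R + 0.587×G + 0.114×B
Gray = 0.299×92 + 0.587×161 + 0.114×17
Gray = 27.508 + 94.507 + 1.938
Gray = 123.953 → round half up → 124
Gray = 124


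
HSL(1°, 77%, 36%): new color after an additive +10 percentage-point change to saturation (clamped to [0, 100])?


Original S = 77%
Adjustment = +10 percentage points
New S = 77 + (10) = 87
Clamp to [0, 100] → 87
= HSL(1°, 87%, 36%)


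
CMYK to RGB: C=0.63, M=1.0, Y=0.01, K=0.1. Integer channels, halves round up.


R = 255 × (1-C) × (1-K) = 255 × 0.37 × 0.90 = 84.915 → 85
G = 255 × (1-M) × (1-K) = 255 × 0.00 × 0.90 = 0
B = 255 × (1-Y) × (1-K) = 255 × 0.99 × 0.90 = 227.205 → 227
= RGB(85, 0, 227)


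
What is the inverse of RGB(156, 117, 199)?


Invert: (255-R, 255-G, 255-B)
R: 255-156 = 99
G: 255-117 = 138
B: 255-199 = 56
= RGB(99, 138, 56)


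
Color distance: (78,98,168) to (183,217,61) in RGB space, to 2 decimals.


d = √[(R₁-R₂)² + (G₁-G₂)² + (B₁-B₂)²]
d = √[(78-183)² + (98-217)² + (168-61)²]
d = √[11025 + 14161 + 11449]
d = √36635
d ≈ 191.40


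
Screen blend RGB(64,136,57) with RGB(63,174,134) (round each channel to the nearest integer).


Screen: C = 255 - (255-A)×(255-B)/255, rounded to nearest integer
R: 255 - (255-64)×(255-63)/255 = 255 - 36672/255 ≈ 255 - 143.812 = 111.188 → 111
G: 255 - (255-136)×(255-174)/255 = 255 - 9639/255 ≈ 255 - 37.800 = 217.200 → 217
B: 255 - (255-57)×(255-134)/255 = 255 - 23958/255 ≈ 255 - 93.953 = 161.047 → 161
= RGB(111, 217, 161)


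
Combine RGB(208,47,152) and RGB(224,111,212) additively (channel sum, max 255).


Additive: each channel = min(255, C₁+C₂)
R: 208+224 = 432 → 255
G: 47+111 = 158 → 158
B: 152+212 = 364 → 255
= RGB(255, 158, 255)


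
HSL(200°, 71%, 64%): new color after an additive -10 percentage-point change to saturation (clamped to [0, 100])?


Original S = 71%
Adjustment = -10 percentage points
New S = 71 + (-10) = 61
Clamp to [0, 100] → 61
= HSL(200°, 61%, 64%)


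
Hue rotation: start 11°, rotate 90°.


New hue = (H + rotation) mod 360
New hue = (11 + 90) mod 360
= 101 mod 360
= 101°


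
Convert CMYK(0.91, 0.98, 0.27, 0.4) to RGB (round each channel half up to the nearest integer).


R = 255 × (1-C) × (1-K) = 255 × 0.09 × 0.60 = 13.77 → 14
G = 255 × (1-M) × (1-K) = 255 × 0.02 × 0.60 = 3.06 → 3
B = 255 × (1-Y) × (1-K) = 255 × 0.73 × 0.60 = 111.69 → 112
= RGB(14, 3, 112)


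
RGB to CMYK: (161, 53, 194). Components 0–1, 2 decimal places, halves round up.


R'=161/255≈0.6314, G'=53/255≈0.2078, B'=194/255≈0.7608
K = 1 - max(R',G',B') = 1 - 194/255 = 61/255 = 0.23921… → 0.24
(1-R'-K)/(1-K) simplifies to (max-R)/max with max = 194:
C = (194-161)/194 = 33/194 = 0.17010… → 0.17
M = (194-53)/194 = 141/194 = 0.72680… → 0.73
Y = (194-194)/194 = 0/194 = 0 → 0.00
= CMYK(0.17, 0.73, 0.00, 0.24)


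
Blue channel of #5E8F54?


Color: #5E8F54
R = 5E = 94
G = 8F = 143
B = 54 = 84
Blue = 84


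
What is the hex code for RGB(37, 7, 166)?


R = 37 → 25 (hex)
G = 7 → 07 (hex)
B = 166 → A6 (hex)
Hex = #2507A6


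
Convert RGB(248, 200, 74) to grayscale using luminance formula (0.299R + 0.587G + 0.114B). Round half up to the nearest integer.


Gray = 0.299×R + 0.587×G + 0.114×B
Gray = 0.299×248 + 0.587×200 + 0.114×74
Gray = 74.152 + 117.400 + 8.436
Gray = 199.988 → round half up → 200
Gray = 200


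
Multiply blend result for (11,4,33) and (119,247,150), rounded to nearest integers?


Multiply: C = A×B/255, rounded to nearest integer
R: 11×119/255 = 1309/255 ≈ 5.133 → 5
G: 4×247/255 = 988/255 ≈ 3.875 → 4
B: 33×150/255 = 4950/255 ≈ 19.412 → 19
= RGB(5, 4, 19)


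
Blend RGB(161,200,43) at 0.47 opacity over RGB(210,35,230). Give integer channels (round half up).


C = α×F + (1-α)×B, with 1-α = 0.53
R: 0.47×161 + 0.53×210 = 75.67 + 111.30 = 186.97 → 187
G: 0.47×200 + 0.53×35 = 94.00 + 18.55 = 112.55 → 113
B: 0.47×43 + 0.53×230 = 20.21 + 121.90 = 142.11 → 142
= RGB(187, 113, 142)


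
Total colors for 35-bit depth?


Colors = 2^bits = 2^35
= 34,359,738,368 colors


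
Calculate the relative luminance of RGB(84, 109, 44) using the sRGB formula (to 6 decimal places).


Linearize each channel (sRGB transfer function): c = v/255; c_lin = c/12.92 if c ≤ 0.04045, else ((c+0.055)/1.055)^2.4
  R: 84/255 ≈ 0.329412 > 0.04045 → ((0.329412+0.055)/1.055)^2.4 ≈ 0.088656
  G: 109/255 ≈ 0.427451 > 0.04045 → ((0.427451+0.055)/1.055)^2.4 ≈ 0.152926
  B: 44/255 ≈ 0.172549 > 0.04045 → ((0.172549+0.055)/1.055)^2.4 ≈ 0.025187
R_lin = 0.088656, G_lin = 0.152926, B_lin = 0.025187
L = 0.2126×R + 0.7152×G + 0.0722×B
L = 0.2126×0.088656 + 0.7152×0.152926 + 0.0722×0.025187
L ≈ 0.130039


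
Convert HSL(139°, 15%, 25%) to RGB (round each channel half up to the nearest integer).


H=139°, S=0.15, L=0.25
C = (1-|2L-1|)×S = (1-|-0.50|)×0.15 = 0.075
H' = H/60 = 139/60 ≈ 2.3167; X = C×(1-|H' mod 2 - 1|) = 0.02375
m = L - C/2 = 0.25 - 0.0375 = 0.2125
Sector ⌊H'⌋ = 2 → (R',G',B') = (0.0, 0.075, 0.02375)
RGB = ((R'+m)×255, (G'+m)×255, (B'+m)×255) = (54.1875, 73.3125, 60.24375)
Round half up → RGB(54, 73, 60)


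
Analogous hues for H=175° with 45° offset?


Base hue: 175°
Left analog: (175 - 45) mod 360 = 130°
Right analog: (175 + 45) mod 360 = 220°
Analogous hues = 130° and 220°


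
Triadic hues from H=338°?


Triadic: equally spaced at 120° intervals
H1 = 338°
H2 = (338 + 120) mod 360 = 98°
H3 = (338 + 240) mod 360 = 218°
Triadic = 338°, 98°, 218°


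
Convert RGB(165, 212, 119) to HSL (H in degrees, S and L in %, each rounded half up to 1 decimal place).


Normalize: R'=165/255≈0.6471, G'=212/255≈0.8314, B'=119/255≈0.4667
Max=212/255, Min=119/255, Δ=Max-Min=93/255
L = (Max+Min)/2 = (212+119)/510 = 331/510 = 0.64901… → L = 64.9%
L > 0.5 → S = Δ/(2-Max-Min) = 93/(510-212-119) = 93/179 = 0.51955… → S = 52.0%
(the 1/255 factors cancel in S and H, so raw channel differences can be used)
Max is G' → H = 60 × ((B-R)/Δ + 2) = 60 × ((119-165)/93 + 2)
  -46/93 + 2 = -0.4946… + 2 = 1.5053…
  H = 60 × 1.5053… = 90.322…° → H = 90.3°
= HSL(90.3°, 52.0%, 64.9%)


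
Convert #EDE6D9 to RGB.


ED → 237 (R)
E6 → 230 (G)
D9 → 217 (B)
= RGB(237, 230, 217)


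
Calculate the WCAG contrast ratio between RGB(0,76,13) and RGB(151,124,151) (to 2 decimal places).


Linearize each sRGB channel c=v/255: c/12.92 if c ≤ 0.04045 else ((c+0.055)/1.055)^2.4
L = 0.2126×R_lin + 0.7152×G_lin + 0.0722×B_lin
Color 1 (0,76,13):
  R=0: 0/255≈0.0000 ≤ 0.04045 → 0.0000/12.92 ≈ 0.00000
  G=76: 76/255≈0.2980 > 0.04045 → ((0.2980+0.055)/1.055)^2.4 ≈ 0.07227
  B=13: 13/255≈0.0510 > 0.04045 → ((0.0510+0.055)/1.055)^2.4 ≈ 0.00402
  L1 = 0.2126×0.00000 + 0.7152×0.07227 + 0.0722×0.00402 ≈ 0.05198
Color 2 (151,124,151):
  R=151: 151/255≈0.5922 > 0.04045 → ((0.5922+0.055)/1.055)^2.4 ≈ 0.30947
  G=124: 124/255≈0.4863 > 0.04045 → ((0.4863+0.055)/1.055)^2.4 ≈ 0.20156
  B=151: 151/255≈0.5922 > 0.04045 → ((0.5922+0.055)/1.055)^2.4 ≈ 0.30947
  L2 = 0.2126×0.30947 + 0.7152×0.20156 + 0.0722×0.30947 ≈ 0.23229
Lighter = 0.23229, Darker = 0.05198
Ratio = (L_lighter + 0.05) / (L_darker + 0.05)
Ratio = (0.23229 + 0.05) / (0.05198 + 0.05) = 0.28229 / 0.10198 ≈ 2.7681
Ratio ≈ 2.77:1


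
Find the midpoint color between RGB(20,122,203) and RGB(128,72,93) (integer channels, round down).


Midpoint: each channel = ⌊(C₁+C₂)/2⌋
R: ⌊(20+128)/2⌋ = 74
G: ⌊(122+72)/2⌋ = 97
B: ⌊(203+93)/2⌋ = 148
= RGB(74, 97, 148)


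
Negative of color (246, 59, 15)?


Invert: (255-R, 255-G, 255-B)
R: 255-246 = 9
G: 255-59 = 196
B: 255-15 = 240
= RGB(9, 196, 240)


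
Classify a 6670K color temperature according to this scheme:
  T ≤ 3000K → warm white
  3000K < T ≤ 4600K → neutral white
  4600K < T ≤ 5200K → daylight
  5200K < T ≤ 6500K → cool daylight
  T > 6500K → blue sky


Temperature: 6670K
6670K > 6500K → blue sky
Classification: blue sky


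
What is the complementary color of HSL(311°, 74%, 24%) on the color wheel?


Complement = opposite side of color wheel = hue + 180°
H' = (311 + 180) mod 360 = 131°
S and L unchanged.
= HSL(131°, 74%, 24%)


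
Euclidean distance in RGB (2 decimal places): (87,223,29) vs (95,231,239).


d = √[(R₁-R₂)² + (G₁-G₂)² + (B₁-B₂)²]
d = √[(87-95)² + (223-231)² + (29-239)²]
d = √[64 + 64 + 44100]
d = √44228
d ≈ 210.30


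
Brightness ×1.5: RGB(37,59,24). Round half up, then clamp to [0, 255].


Multiply each channel by 1.5, round half up, clamp to [0, 255]
R: 37×1.5 = 55.5 → round → 56
G: 59×1.5 = 88.5 → round → 89
B: 24×1.5 = 36
= RGB(56, 89, 36)


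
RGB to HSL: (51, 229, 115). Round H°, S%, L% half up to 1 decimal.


Normalize: R'=51/255≈0.2000, G'=229/255≈0.8980, B'=115/255≈0.4510
Max=229/255, Min=51/255, Δ=Max-Min=178/255
L = (Max+Min)/2 = (229+51)/510 = 280/510 = 0.54901… → L = 54.9%
L > 0.5 → S = Δ/(2-Max-Min) = 178/(510-229-51) = 178/230 = 0.77391… → S = 77.4%
(the 1/255 factors cancel in S and H, so raw channel differences can be used)
Max is G' → H = 60 × ((B-R)/Δ + 2) = 60 × ((115-51)/178 + 2)
  64/178 + 2 = 0.3595… + 2 = 2.3595…
  H = 60 × 2.3595… = 141.573…° → H = 141.6°
= HSL(141.6°, 77.4%, 54.9%)


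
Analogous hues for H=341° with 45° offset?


Base hue: 341°
Left analog: (341 - 45) mod 360 = 296°
Right analog: (341 + 45) mod 360 = 26°
Analogous hues = 296° and 26°


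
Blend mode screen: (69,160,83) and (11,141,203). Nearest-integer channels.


Screen: C = 255 - (255-A)×(255-B)/255, rounded to nearest integer
R: 255 - (255-69)×(255-11)/255 = 255 - 45384/255 ≈ 255 - 177.976 = 77.024 → 77
G: 255 - (255-160)×(255-141)/255 = 255 - 10830/255 ≈ 255 - 42.471 = 212.529 → 213
B: 255 - (255-83)×(255-203)/255 = 255 - 8944/255 ≈ 255 - 35.075 = 219.925 → 220
= RGB(77, 213, 220)


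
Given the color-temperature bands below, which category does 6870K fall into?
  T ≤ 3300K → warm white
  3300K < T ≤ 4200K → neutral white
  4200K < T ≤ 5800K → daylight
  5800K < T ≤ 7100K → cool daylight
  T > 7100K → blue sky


Temperature: 6870K
5800K < 6870K ≤ 7100K → cool daylight
Classification: cool daylight


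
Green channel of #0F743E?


Color: #0F743E
R = 0F = 15
G = 74 = 116
B = 3E = 62
Green = 116


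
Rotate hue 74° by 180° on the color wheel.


New hue = (H + rotation) mod 360
New hue = (74 + 180) mod 360
= 254 mod 360
= 254°


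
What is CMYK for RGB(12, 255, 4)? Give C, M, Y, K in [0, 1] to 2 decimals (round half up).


R'=12/255≈0.0471, G'=255/255≈1.0000, B'=4/255≈0.0157
K = 1 - max(R',G',B') = 1 - 255/255 = 0/255 = 0 → 0.00
(1-R'-K)/(1-K) simplifies to (max-R)/max with max = 255:
C = (255-12)/255 = 243/255 = 0.95294… → 0.95
M = (255-255)/255 = 0/255 = 0 → 0.00
Y = (255-4)/255 = 251/255 = 0.98431… → 0.98
= CMYK(0.95, 0.00, 0.98, 0.00)


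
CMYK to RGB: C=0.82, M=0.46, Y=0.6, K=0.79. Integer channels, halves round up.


R = 255 × (1-C) × (1-K) = 255 × 0.18 × 0.21 = 9.639 → 10
G = 255 × (1-M) × (1-K) = 255 × 0.54 × 0.21 = 28.917 → 29
B = 255 × (1-Y) × (1-K) = 255 × 0.40 × 0.21 = 21.42 → 21
= RGB(10, 29, 21)


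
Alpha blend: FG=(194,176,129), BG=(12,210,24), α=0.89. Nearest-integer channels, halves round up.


C = α×F + (1-α)×B, with 1-α = 0.11
R: 0.89×194 + 0.11×12 = 172.66 + 1.32 = 173.98 → 174
G: 0.89×176 + 0.11×210 = 156.64 + 23.10 = 179.74 → 180
B: 0.89×129 + 0.11×24 = 114.81 + 2.64 = 117.45 → 117
= RGB(174, 180, 117)


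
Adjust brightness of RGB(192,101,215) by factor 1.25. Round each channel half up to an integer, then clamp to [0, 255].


Multiply each channel by 1.25, round half up, clamp to [0, 255]
R: 192×1.25 = 240
G: 101×1.25 = 126.25 → round → 126
B: 215×1.25 = 268.75 → round → 269 → clamp → 255
= RGB(240, 126, 255)


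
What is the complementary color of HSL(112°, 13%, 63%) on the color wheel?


Complement = opposite side of color wheel = hue + 180°
H' = (112 + 180) mod 360 = 292°
S and L unchanged.
= HSL(292°, 13%, 63%)


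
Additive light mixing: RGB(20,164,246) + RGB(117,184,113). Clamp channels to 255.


Additive: each channel = min(255, C₁+C₂)
R: 20+117 = 137 → 137
G: 164+184 = 348 → 255
B: 246+113 = 359 → 255
= RGB(137, 255, 255)


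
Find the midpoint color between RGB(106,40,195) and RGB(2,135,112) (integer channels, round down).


Midpoint: each channel = ⌊(C₁+C₂)/2⌋
R: ⌊(106+2)/2⌋ = 54
G: ⌊(40+135)/2⌋ = 87
B: ⌊(195+112)/2⌋ = 153
= RGB(54, 87, 153)


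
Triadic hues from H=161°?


Triadic: equally spaced at 120° intervals
H1 = 161°
H2 = (161 + 120) mod 360 = 281°
H3 = (161 + 240) mod 360 = 41°
Triadic = 161°, 281°, 41°


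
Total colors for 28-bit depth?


Colors = 2^bits = 2^28
= 268,435,456 colors


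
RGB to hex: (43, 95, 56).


R = 43 → 2B (hex)
G = 95 → 5F (hex)
B = 56 → 38 (hex)
Hex = #2B5F38


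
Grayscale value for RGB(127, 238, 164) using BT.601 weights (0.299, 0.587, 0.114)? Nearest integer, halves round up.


Gray = 0.299×R + 0.587×G + 0.114×B
Gray = 0.299×127 + 0.587×238 + 0.114×164
Gray = 37.973 + 139.706 + 18.696
Gray = 196.375 → round half up → 196
Gray = 196


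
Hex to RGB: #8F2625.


8F → 143 (R)
26 → 38 (G)
25 → 37 (B)
= RGB(143, 38, 37)


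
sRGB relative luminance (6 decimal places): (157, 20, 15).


Linearize each channel (sRGB transfer function): c = v/255; c_lin = c/12.92 if c ≤ 0.04045, else ((c+0.055)/1.055)^2.4
  R: 157/255 ≈ 0.615686 > 0.04045 → ((0.615686+0.055)/1.055)^2.4 ≈ 0.337164
  G: 20/255 ≈ 0.078431 > 0.04045 → ((0.078431+0.055)/1.055)^2.4 ≈ 0.006995
  B: 15/255 ≈ 0.058824 > 0.04045 → ((0.058824+0.055)/1.055)^2.4 ≈ 0.004777
R_lin = 0.337164, G_lin = 0.006995, B_lin = 0.004777
L = 0.2126×R + 0.7152×G + 0.0722×B
L = 0.2126×0.337164 + 0.7152×0.006995 + 0.0722×0.004777
L ≈ 0.077029


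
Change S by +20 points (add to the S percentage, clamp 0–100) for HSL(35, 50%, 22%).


Original S = 50%
Adjustment = +20 percentage points
New S = 50 + (20) = 70
Clamp to [0, 100] → 70
= HSL(35°, 70%, 22%)


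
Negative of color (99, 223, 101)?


Invert: (255-R, 255-G, 255-B)
R: 255-99 = 156
G: 255-223 = 32
B: 255-101 = 154
= RGB(156, 32, 154)


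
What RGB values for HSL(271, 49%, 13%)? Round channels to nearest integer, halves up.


H=271°, S=0.49, L=0.13
C = (1-|2L-1|)×S = (1-|-0.74|)×0.49 = 0.1274
H' = H/60 = 271/60 ≈ 4.5167; X = C×(1-|H' mod 2 - 1|) ≈ 0.0658
m = L - C/2 = 0.13 - 0.0637 = 0.0663
Sector ⌊H'⌋ = 4 → (R',G',B') = (≈0.0658, 0.0, 0.1274)
RGB = ((R'+m)×255, (G'+m)×255, (B'+m)×255) = (33.69145, 16.9065, 49.3935)
Round half up → RGB(34, 17, 49)


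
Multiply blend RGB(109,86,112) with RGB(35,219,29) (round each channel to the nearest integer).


Multiply: C = A×B/255, rounded to nearest integer
R: 109×35/255 = 3815/255 ≈ 14.961 → 15
G: 86×219/255 = 18834/255 ≈ 73.859 → 74
B: 112×29/255 = 3248/255 ≈ 12.737 → 13
= RGB(15, 74, 13)


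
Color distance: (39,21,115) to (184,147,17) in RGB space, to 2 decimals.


d = √[(R₁-R₂)² + (G₁-G₂)² + (B₁-B₂)²]
d = √[(39-184)² + (21-147)² + (115-17)²]
d = √[21025 + 15876 + 9604]
d = √46505
d ≈ 215.65


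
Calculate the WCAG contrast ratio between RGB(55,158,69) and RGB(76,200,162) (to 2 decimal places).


Linearize each sRGB channel c=v/255: c/12.92 if c ≤ 0.04045 else ((c+0.055)/1.055)^2.4
L = 0.2126×R_lin + 0.7152×G_lin + 0.0722×B_lin
Color 1 (55,158,69):
  R=55: 55/255≈0.2157 > 0.04045 → ((0.2157+0.055)/1.055)^2.4 ≈ 0.03820
  G=158: 158/255≈0.6196 > 0.04045 → ((0.6196+0.055)/1.055)^2.4 ≈ 0.34191
  B=69: 69/255≈0.2706 > 0.04045 → ((0.2706+0.055)/1.055)^2.4 ≈ 0.05951
  L1 = 0.2126×0.03820 + 0.7152×0.34191 + 0.0722×0.05951 ≈ 0.25696
Color 2 (76,200,162):
  R=76: 76/255≈0.2980 > 0.04045 → ((0.2980+0.055)/1.055)^2.4 ≈ 0.07227
  G=200: 200/255≈0.7843 > 0.04045 → ((0.7843+0.055)/1.055)^2.4 ≈ 0.57758
  B=162: 162/255≈0.6353 > 0.04045 → ((0.6353+0.055)/1.055)^2.4 ≈ 0.36131
  L2 = 0.2126×0.07227 + 0.7152×0.57758 + 0.0722×0.36131 ≈ 0.45454
Lighter = 0.45454, Darker = 0.25696
Ratio = (L_lighter + 0.05) / (L_darker + 0.05)
Ratio = (0.45454 + 0.05) / (0.25696 + 0.05) = 0.50454 / 0.30696 ≈ 1.6437
Ratio ≈ 1.64:1


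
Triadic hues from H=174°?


Triadic: equally spaced at 120° intervals
H1 = 174°
H2 = (174 + 120) mod 360 = 294°
H3 = (174 + 240) mod 360 = 54°
Triadic = 174°, 294°, 54°


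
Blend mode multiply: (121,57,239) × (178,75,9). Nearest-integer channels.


Multiply: C = A×B/255, rounded to nearest integer
R: 121×178/255 = 21538/255 ≈ 84.463 → 84
G: 57×75/255 = 4275/255 ≈ 16.765 → 17
B: 239×9/255 = 2151/255 ≈ 8.435 → 8
= RGB(84, 17, 8)


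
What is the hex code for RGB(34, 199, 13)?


R = 34 → 22 (hex)
G = 199 → C7 (hex)
B = 13 → 0D (hex)
Hex = #22C70D


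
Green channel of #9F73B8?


Color: #9F73B8
R = 9F = 159
G = 73 = 115
B = B8 = 184
Green = 115


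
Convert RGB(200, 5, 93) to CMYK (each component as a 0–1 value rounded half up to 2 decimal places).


R'=200/255≈0.7843, G'=5/255≈0.0196, B'=93/255≈0.3647
K = 1 - max(R',G',B') = 1 - 200/255 = 55/255 = 0.21568… → 0.22
(1-R'-K)/(1-K) simplifies to (max-R)/max with max = 200:
C = (200-200)/200 = 0/200 = 0 → 0.00
M = (200-5)/200 = 195/200 = 0.975 → 0.98
Y = (200-93)/200 = 107/200 = 0.535 → 0.54
= CMYK(0.00, 0.98, 0.54, 0.22)


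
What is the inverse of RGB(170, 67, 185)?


Invert: (255-R, 255-G, 255-B)
R: 255-170 = 85
G: 255-67 = 188
B: 255-185 = 70
= RGB(85, 188, 70)


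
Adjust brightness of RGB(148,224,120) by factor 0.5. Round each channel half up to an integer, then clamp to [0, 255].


Multiply each channel by 0.5, round half up, clamp to [0, 255]
R: 148×0.5 = 74
G: 224×0.5 = 112
B: 120×0.5 = 60
= RGB(74, 112, 60)


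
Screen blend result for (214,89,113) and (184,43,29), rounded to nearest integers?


Screen: C = 255 - (255-A)×(255-B)/255, rounded to nearest integer
R: 255 - (255-214)×(255-184)/255 = 255 - 2911/255 ≈ 255 - 11.416 = 243.584 → 244
G: 255 - (255-89)×(255-43)/255 = 255 - 35192/255 ≈ 255 - 138.008 = 116.992 → 117
B: 255 - (255-113)×(255-29)/255 = 255 - 32092/255 ≈ 255 - 125.851 = 129.149 → 129
= RGB(244, 117, 129)


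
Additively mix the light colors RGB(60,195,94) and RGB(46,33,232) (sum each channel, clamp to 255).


Additive: each channel = min(255, C₁+C₂)
R: 60+46 = 106 → 106
G: 195+33 = 228 → 228
B: 94+232 = 326 → 255
= RGB(106, 228, 255)


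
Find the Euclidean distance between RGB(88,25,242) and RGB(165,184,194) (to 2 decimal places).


d = √[(R₁-R₂)² + (G₁-G₂)² + (B₁-B₂)²]
d = √[(88-165)² + (25-184)² + (242-194)²]
d = √[5929 + 25281 + 2304]
d = √33514
d ≈ 183.07


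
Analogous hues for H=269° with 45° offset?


Base hue: 269°
Left analog: (269 - 45) mod 360 = 224°
Right analog: (269 + 45) mod 360 = 314°
Analogous hues = 224° and 314°


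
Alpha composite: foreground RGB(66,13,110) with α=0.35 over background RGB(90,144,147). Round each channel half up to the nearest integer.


C = α×F + (1-α)×B, with 1-α = 0.65
R: 0.35×66 + 0.65×90 = 23.10 + 58.50 = 81.60 → 82
G: 0.35×13 + 0.65×144 = 4.55 + 93.60 = 98.15 → 98
B: 0.35×110 + 0.65×147 = 38.50 + 95.55 = 134.05 → 134
= RGB(82, 98, 134)


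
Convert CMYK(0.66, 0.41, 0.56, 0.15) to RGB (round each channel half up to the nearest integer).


R = 255 × (1-C) × (1-K) = 255 × 0.34 × 0.85 = 73.695 → 74
G = 255 × (1-M) × (1-K) = 255 × 0.59 × 0.85 = 127.8825 → 128
B = 255 × (1-Y) × (1-K) = 255 × 0.44 × 0.85 = 95.37 → 95
= RGB(74, 128, 95)


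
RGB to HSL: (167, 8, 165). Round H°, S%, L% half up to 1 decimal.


Normalize: R'=167/255≈0.6549, G'=8/255≈0.0314, B'=165/255≈0.6471
Max=167/255, Min=8/255, Δ=Max-Min=159/255
L = (Max+Min)/2 = (167+8)/510 = 175/510 = 0.34313… → L = 34.3%
L ≤ 0.5 → S = Δ/(Max+Min) = 159/(167+8) = 159/175 = 0.90857… → S = 90.9%
(the 1/255 factors cancel in S and H, so raw channel differences can be used)
Max is R' → H = 60 × (((G-B)/Δ) mod 6) = 60 × (((8-165)/159) mod 6)
  (-157)/159 = -0.9874…; negative, so add 6 → 5.0125…
  H = 60 × 5.0125… = 300.754…° → H = 300.8°
= HSL(300.8°, 90.9%, 34.3%)


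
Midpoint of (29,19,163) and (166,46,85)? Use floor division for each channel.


Midpoint: each channel = ⌊(C₁+C₂)/2⌋
R: ⌊(29+166)/2⌋ = 97
G: ⌊(19+46)/2⌋ = 32
B: ⌊(163+85)/2⌋ = 124
= RGB(97, 32, 124)


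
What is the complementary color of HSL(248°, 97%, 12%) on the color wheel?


Complement = opposite side of color wheel = hue + 180°
H' = (248 + 180) mod 360 = 68°
S and L unchanged.
= HSL(68°, 97%, 12%)


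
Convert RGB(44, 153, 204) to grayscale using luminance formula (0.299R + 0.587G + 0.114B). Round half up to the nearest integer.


Gray = 0.299×R + 0.587×G + 0.114×B
Gray = 0.299×44 + 0.587×153 + 0.114×204
Gray = 13.156 + 89.811 + 23.256
Gray = 126.223 → round half up → 126
Gray = 126


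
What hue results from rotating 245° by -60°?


New hue = (H + rotation) mod 360
New hue = (245 -60) mod 360
= 185 mod 360
= 185°


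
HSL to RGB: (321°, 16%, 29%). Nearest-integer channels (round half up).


H=321°, S=0.16, L=0.29
C = (1-|2L-1|)×S = (1-|-0.42|)×0.16 = 0.0928
H' = H/60 = 321/60 ≈ 5.3500; X = C×(1-|H' mod 2 - 1|) = 0.06032
m = L - C/2 = 0.29 - 0.0464 = 0.2436
Sector ⌊H'⌋ = 5 → (R',G',B') = (0.0928, 0.0, 0.06032)
RGB = ((R'+m)×255, (G'+m)×255, (B'+m)×255) = (85.782, 62.118, 77.4996)
Round half up → RGB(86, 62, 77)


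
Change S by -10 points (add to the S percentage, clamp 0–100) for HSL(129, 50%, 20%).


Original S = 50%
Adjustment = -10 percentage points
New S = 50 + (-10) = 40
Clamp to [0, 100] → 40
= HSL(129°, 40%, 20%)


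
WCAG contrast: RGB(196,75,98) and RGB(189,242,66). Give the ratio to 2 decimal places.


Linearize each sRGB channel c=v/255: c/12.92 if c ≤ 0.04045 else ((c+0.055)/1.055)^2.4
L = 0.2126×R_lin + 0.7152×G_lin + 0.0722×B_lin
Color 1 (196,75,98):
  R=196: 196/255≈0.7686 > 0.04045 → ((0.7686+0.055)/1.055)^2.4 ≈ 0.55201
  G=75: 75/255≈0.2941 > 0.04045 → ((0.2941+0.055)/1.055)^2.4 ≈ 0.07036
  B=98: 98/255≈0.3843 > 0.04045 → ((0.3843+0.055)/1.055)^2.4 ≈ 0.12214
  L1 = 0.2126×0.55201 + 0.7152×0.07036 + 0.0722×0.12214 ≈ 0.17650
Color 2 (189,242,66):
  R=189: 189/255≈0.7412 > 0.04045 → ((0.7412+0.055)/1.055)^2.4 ≈ 0.50888
  G=242: 242/255≈0.9490 > 0.04045 → ((0.9490+0.055)/1.055)^2.4 ≈ 0.88792
  B=66: 66/255≈0.2588 > 0.04045 → ((0.2588+0.055)/1.055)^2.4 ≈ 0.05448
  L2 = 0.2126×0.50888 + 0.7152×0.88792 + 0.0722×0.05448 ≈ 0.74716
Lighter = 0.74716, Darker = 0.17650
Ratio = (L_lighter + 0.05) / (L_darker + 0.05)
Ratio = (0.74716 + 0.05) / (0.17650 + 0.05) = 0.79716 / 0.22650 ≈ 3.5195
Ratio ≈ 3.52:1


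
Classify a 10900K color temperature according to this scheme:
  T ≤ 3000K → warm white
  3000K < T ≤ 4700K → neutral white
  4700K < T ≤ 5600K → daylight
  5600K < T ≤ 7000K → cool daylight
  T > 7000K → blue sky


Temperature: 10900K
10900K > 7000K → blue sky
Classification: blue sky


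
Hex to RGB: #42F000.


42 → 66 (R)
F0 → 240 (G)
00 → 0 (B)
= RGB(66, 240, 0)


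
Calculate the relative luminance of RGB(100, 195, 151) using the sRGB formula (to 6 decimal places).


Linearize each channel (sRGB transfer function): c = v/255; c_lin = c/12.92 if c ≤ 0.04045, else ((c+0.055)/1.055)^2.4
  R: 100/255 ≈ 0.392157 > 0.04045 → ((0.392157+0.055)/1.055)^2.4 ≈ 0.127438
  G: 195/255 ≈ 0.764706 > 0.04045 → ((0.764706+0.055)/1.055)^2.4 ≈ 0.545724
  B: 151/255 ≈ 0.592157 > 0.04045 → ((0.592157+0.055)/1.055)^2.4 ≈ 0.309469
R_lin = 0.127438, G_lin = 0.545724, B_lin = 0.309469
L = 0.2126×R + 0.7152×G + 0.0722×B
L = 0.2126×0.127438 + 0.7152×0.545724 + 0.0722×0.309469
L ≈ 0.439739


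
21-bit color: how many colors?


Colors = 2^bits = 2^21
= 2,097,152 colors


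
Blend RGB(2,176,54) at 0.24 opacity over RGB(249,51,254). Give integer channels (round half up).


C = α×F + (1-α)×B, with 1-α = 0.76
R: 0.24×2 + 0.76×249 = 0.48 + 189.24 = 189.72 → 190
G: 0.24×176 + 0.76×51 = 42.24 + 38.76 = 81.00 → 81
B: 0.24×54 + 0.76×254 = 12.96 + 193.04 = 206.00 → 206
= RGB(190, 81, 206)


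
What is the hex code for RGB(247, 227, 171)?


R = 247 → F7 (hex)
G = 227 → E3 (hex)
B = 171 → AB (hex)
Hex = #F7E3AB


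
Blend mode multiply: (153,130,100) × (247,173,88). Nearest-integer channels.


Multiply: C = A×B/255, rounded to nearest integer
R: 153×247/255 = 37791/255 ≈ 148.200 → 148
G: 130×173/255 = 22490/255 ≈ 88.196 → 88
B: 100×88/255 = 8800/255 ≈ 34.510 → 35
= RGB(148, 88, 35)


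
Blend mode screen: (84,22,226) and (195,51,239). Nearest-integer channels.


Screen: C = 255 - (255-A)×(255-B)/255, rounded to nearest integer
R: 255 - (255-84)×(255-195)/255 = 255 - 10260/255 ≈ 255 - 40.235 = 214.765 → 215
G: 255 - (255-22)×(255-51)/255 = 255 - 47532/255 ≈ 255 - 186.400 = 68.600 → 69
B: 255 - (255-226)×(255-239)/255 = 255 - 464/255 ≈ 255 - 1.820 = 253.180 → 253
= RGB(215, 69, 253)


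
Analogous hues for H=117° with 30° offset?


Base hue: 117°
Left analog: (117 - 30) mod 360 = 87°
Right analog: (117 + 30) mod 360 = 147°
Analogous hues = 87° and 147°


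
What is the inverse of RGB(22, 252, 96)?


Invert: (255-R, 255-G, 255-B)
R: 255-22 = 233
G: 255-252 = 3
B: 255-96 = 159
= RGB(233, 3, 159)


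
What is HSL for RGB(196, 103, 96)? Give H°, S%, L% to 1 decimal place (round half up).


Normalize: R'=196/255≈0.7686, G'=103/255≈0.4039, B'=96/255≈0.3765
Max=196/255, Min=96/255, Δ=Max-Min=100/255
L = (Max+Min)/2 = (196+96)/510 = 292/510 = 0.57254… → L = 57.3%
L > 0.5 → S = Δ/(2-Max-Min) = 100/(510-196-96) = 100/218 = 0.45871… → S = 45.9%
(the 1/255 factors cancel in S and H, so raw channel differences can be used)
Max is R' → H = 60 × (((G-B)/Δ) mod 6) = 60 × (((103-96)/100) mod 6)
  7/100 = 0.07
  H = 60 × 0.07 = 4.2° → H = 4.2°
= HSL(4.2°, 45.9%, 57.3%)


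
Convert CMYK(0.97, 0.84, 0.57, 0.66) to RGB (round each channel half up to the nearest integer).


R = 255 × (1-C) × (1-K) = 255 × 0.03 × 0.34 = 2.601 → 3
G = 255 × (1-M) × (1-K) = 255 × 0.16 × 0.34 = 13.872 → 14
B = 255 × (1-Y) × (1-K) = 255 × 0.43 × 0.34 = 37.281 → 37
= RGB(3, 14, 37)


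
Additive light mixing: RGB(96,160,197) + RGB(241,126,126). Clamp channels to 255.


Additive: each channel = min(255, C₁+C₂)
R: 96+241 = 337 → 255
G: 160+126 = 286 → 255
B: 197+126 = 323 → 255
= RGB(255, 255, 255)


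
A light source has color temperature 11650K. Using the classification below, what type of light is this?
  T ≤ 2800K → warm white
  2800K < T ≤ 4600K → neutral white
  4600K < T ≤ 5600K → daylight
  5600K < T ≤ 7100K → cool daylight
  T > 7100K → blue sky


Temperature: 11650K
11650K > 7100K → blue sky
Classification: blue sky


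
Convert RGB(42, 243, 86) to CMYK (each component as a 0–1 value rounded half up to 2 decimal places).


R'=42/255≈0.1647, G'=243/255≈0.9529, B'=86/255≈0.3373
K = 1 - max(R',G',B') = 1 - 243/255 = 12/255 = 0.04705… → 0.05
(1-R'-K)/(1-K) simplifies to (max-R)/max with max = 243:
C = (243-42)/243 = 201/243 = 0.82716… → 0.83
M = (243-243)/243 = 0/243 = 0 → 0.00
Y = (243-86)/243 = 157/243 = 0.64609… → 0.65
= CMYK(0.83, 0.00, 0.65, 0.05)


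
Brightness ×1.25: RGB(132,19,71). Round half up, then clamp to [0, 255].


Multiply each channel by 1.25, round half up, clamp to [0, 255]
R: 132×1.25 = 165
G: 19×1.25 = 23.75 → round → 24
B: 71×1.25 = 88.75 → round → 89
= RGB(165, 24, 89)
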